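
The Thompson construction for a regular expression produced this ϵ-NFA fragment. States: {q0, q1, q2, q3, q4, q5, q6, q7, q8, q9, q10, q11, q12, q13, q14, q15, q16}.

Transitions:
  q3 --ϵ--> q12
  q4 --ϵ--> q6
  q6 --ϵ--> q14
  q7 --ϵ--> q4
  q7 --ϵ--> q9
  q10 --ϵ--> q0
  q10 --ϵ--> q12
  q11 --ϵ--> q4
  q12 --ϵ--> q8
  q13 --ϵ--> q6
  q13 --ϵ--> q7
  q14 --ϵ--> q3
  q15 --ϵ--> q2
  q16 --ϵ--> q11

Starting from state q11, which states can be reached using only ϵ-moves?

Start with {q11}.
From q11 via ϵ: add q4.
From q4 via ϵ: add q6.
From q6 via ϵ: add q14.
From q14 via ϵ: add q3.
From q3 via ϵ: add q12.
From q12 via ϵ: add q8.
No new states can be added; the closed set is {q3, q4, q6, q8, q11, q12, q14}.

{q3, q4, q6, q8, q11, q12, q14}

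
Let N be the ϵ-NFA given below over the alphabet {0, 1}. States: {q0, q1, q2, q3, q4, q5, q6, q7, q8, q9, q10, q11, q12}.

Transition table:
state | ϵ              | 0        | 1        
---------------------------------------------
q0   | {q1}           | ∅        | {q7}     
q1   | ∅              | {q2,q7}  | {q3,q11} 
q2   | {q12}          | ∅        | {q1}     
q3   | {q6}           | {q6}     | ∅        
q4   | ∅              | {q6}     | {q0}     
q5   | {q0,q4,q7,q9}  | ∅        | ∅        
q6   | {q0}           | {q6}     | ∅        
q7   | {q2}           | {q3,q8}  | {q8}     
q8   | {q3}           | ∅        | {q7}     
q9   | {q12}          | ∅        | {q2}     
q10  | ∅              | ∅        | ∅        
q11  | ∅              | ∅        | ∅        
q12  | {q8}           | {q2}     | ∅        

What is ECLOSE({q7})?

Start with {q7}.
From q7 via ϵ: add q2.
From q2 via ϵ: add q12.
From q12 via ϵ: add q8.
From q8 via ϵ: add q3.
From q3 via ϵ: add q6.
From q6 via ϵ: add q0.
From q0 via ϵ: add q1.
No new states can be added; the closed set is {q0, q1, q2, q3, q6, q7, q8, q12}.

{q0, q1, q2, q3, q6, q7, q8, q12}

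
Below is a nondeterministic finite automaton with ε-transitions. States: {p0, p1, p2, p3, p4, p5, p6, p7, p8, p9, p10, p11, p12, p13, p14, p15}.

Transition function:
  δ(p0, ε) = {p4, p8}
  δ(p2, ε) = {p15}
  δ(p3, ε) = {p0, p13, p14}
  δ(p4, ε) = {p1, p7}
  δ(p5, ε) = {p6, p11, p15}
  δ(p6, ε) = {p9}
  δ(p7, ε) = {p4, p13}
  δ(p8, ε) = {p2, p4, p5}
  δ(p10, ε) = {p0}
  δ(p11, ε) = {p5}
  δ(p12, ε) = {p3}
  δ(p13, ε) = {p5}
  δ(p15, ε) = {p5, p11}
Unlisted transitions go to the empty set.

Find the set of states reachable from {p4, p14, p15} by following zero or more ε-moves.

Start with {p4, p14, p15}.
From p4 via ε: add p1, p7.
From p15 via ε: add p5, p11.
From p5 via ε: add p6.
From p7 via ε: add p13.
From p6 via ε: add p9.
No new states can be added; the closed set is {p1, p4, p5, p6, p7, p9, p11, p13, p14, p15}.

{p1, p4, p5, p6, p7, p9, p11, p13, p14, p15}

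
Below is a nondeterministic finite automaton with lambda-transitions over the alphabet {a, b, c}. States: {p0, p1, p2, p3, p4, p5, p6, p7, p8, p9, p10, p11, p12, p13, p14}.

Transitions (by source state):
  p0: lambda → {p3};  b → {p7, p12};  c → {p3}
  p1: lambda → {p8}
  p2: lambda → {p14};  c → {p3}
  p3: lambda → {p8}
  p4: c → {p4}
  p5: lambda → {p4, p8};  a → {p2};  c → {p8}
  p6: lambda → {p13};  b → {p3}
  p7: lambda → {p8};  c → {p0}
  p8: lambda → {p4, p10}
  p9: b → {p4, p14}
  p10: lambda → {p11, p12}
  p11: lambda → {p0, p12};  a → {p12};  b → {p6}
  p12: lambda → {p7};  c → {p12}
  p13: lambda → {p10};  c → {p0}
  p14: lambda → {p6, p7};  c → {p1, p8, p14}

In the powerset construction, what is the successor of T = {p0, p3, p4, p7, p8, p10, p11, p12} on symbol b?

{p0, p3, p4, p6, p7, p8, p10, p11, p12, p13}

p0 on b → {p7, p12}.
p11 on b → {p6}.
No b-transition from p3, p4, p7, p8, p10, p12.
Union after reading b: {p6, p7, p12}.
Now take the lambda-closure:
From p6 via lambda: add p13.
From p7 via lambda: add p8.
From p8 via lambda: add p4, p10.
From p10 via lambda: add p11.
From p11 via lambda: add p0.
From p0 via lambda: add p3.
No new states can be added; the closed set is {p0, p3, p4, p6, p7, p8, p10, p11, p12, p13}.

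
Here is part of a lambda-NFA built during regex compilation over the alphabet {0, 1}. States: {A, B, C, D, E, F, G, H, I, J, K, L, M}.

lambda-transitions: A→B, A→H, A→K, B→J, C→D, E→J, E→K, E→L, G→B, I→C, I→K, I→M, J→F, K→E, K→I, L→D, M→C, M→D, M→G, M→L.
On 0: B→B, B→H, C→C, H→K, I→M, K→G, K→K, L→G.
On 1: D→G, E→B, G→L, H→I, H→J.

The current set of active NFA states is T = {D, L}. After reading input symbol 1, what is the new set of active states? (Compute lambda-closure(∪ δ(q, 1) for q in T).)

{B, F, G, J}

D on 1 → {G}.
No 1-transition from L.
Union after reading 1: {G}.
Now take the lambda-closure:
From G via lambda: add B.
From B via lambda: add J.
From J via lambda: add F.
No new states can be added; the closed set is {B, F, G, J}.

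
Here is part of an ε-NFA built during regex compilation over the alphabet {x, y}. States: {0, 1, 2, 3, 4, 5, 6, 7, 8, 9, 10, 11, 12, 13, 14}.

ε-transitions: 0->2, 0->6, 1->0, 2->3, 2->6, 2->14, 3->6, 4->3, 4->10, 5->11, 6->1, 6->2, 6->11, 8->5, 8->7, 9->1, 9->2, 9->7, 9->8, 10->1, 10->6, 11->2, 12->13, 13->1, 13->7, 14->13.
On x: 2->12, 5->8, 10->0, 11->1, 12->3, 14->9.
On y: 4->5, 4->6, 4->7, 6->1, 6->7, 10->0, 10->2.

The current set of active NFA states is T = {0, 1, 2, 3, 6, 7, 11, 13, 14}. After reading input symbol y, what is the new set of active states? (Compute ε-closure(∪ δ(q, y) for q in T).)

{0, 1, 2, 3, 6, 7, 11, 13, 14}

6 on y → {1, 7}.
No y-transition from 0, 1, 2, 3, 7, 11, 13, 14.
Union after reading y: {1, 7}.
Now take the ε-closure:
From 1 via ε: add 0.
From 0 via ε: add 2, 6.
From 2 via ε: add 3, 14.
From 6 via ε: add 11.
From 14 via ε: add 13.
No new states can be added; the closed set is {0, 1, 2, 3, 6, 7, 11, 13, 14}.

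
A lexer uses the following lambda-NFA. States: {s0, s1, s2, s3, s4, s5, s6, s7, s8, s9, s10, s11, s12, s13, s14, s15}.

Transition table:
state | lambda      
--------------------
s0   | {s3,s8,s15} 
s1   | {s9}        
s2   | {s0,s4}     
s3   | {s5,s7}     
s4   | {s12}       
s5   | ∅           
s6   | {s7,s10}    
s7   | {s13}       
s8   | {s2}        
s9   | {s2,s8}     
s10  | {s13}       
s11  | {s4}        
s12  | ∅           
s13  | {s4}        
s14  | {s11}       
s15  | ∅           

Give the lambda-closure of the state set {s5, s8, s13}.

Start with {s5, s8, s13}.
From s8 via lambda: add s2.
From s13 via lambda: add s4.
From s2 via lambda: add s0.
From s4 via lambda: add s12.
From s0 via lambda: add s3, s15.
From s3 via lambda: add s7.
No new states can be added; the closed set is {s0, s2, s3, s4, s5, s7, s8, s12, s13, s15}.

{s0, s2, s3, s4, s5, s7, s8, s12, s13, s15}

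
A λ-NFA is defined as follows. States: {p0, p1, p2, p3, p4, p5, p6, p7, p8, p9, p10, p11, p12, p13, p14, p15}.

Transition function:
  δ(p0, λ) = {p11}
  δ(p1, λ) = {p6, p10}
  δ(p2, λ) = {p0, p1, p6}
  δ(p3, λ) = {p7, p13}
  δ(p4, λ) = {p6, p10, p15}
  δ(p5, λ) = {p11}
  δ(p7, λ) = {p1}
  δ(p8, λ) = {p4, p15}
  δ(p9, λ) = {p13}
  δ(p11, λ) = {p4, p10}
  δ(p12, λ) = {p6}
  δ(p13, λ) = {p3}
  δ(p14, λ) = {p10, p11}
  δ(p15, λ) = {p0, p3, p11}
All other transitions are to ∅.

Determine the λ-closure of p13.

{p1, p3, p6, p7, p10, p13}

Start with {p13}.
From p13 via λ: add p3.
From p3 via λ: add p7.
From p7 via λ: add p1.
From p1 via λ: add p6, p10.
No new states can be added; the closed set is {p1, p3, p6, p7, p10, p13}.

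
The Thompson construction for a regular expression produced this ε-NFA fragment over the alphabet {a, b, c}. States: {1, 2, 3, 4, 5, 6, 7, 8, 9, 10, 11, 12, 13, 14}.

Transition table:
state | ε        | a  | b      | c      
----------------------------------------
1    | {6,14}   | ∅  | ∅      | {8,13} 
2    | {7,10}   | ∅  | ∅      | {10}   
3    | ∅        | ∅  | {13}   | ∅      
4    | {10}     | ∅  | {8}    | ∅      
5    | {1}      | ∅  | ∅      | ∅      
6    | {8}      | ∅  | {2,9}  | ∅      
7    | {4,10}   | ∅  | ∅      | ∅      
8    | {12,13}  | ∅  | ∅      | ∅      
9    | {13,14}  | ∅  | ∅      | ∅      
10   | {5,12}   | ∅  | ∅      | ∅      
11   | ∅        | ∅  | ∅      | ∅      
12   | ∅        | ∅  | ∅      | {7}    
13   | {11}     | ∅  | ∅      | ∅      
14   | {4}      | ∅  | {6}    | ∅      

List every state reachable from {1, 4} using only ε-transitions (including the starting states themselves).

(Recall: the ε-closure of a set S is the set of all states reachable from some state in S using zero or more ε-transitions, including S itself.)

{1, 4, 5, 6, 8, 10, 11, 12, 13, 14}

Start with {1, 4}.
From 1 via ε: add 6, 14.
From 4 via ε: add 10.
From 6 via ε: add 8.
From 10 via ε: add 5, 12.
From 8 via ε: add 13.
From 13 via ε: add 11.
No new states can be added; the closed set is {1, 4, 5, 6, 8, 10, 11, 12, 13, 14}.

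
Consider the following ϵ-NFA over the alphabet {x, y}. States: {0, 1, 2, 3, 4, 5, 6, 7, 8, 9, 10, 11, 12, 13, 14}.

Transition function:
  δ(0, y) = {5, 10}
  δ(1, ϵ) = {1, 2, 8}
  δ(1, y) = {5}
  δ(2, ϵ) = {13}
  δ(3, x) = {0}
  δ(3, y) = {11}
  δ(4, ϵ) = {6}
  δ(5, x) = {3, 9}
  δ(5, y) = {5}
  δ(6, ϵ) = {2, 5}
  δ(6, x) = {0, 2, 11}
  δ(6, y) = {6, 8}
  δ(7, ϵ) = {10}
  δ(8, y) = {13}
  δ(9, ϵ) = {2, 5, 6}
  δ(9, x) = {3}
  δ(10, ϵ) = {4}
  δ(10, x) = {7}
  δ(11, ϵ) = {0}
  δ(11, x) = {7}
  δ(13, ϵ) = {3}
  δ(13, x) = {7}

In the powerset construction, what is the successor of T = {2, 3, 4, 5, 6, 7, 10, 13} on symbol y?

3 on y → {11}.
5 on y → {5}.
6 on y → {6, 8}.
No y-transition from 2, 4, 7, 10, 13.
Union after reading y: {5, 6, 8, 11}.
Now take the ϵ-closure:
From 6 via ϵ: add 2.
From 11 via ϵ: add 0.
From 2 via ϵ: add 13.
From 13 via ϵ: add 3.
No new states can be added; the closed set is {0, 2, 3, 5, 6, 8, 11, 13}.

{0, 2, 3, 5, 6, 8, 11, 13}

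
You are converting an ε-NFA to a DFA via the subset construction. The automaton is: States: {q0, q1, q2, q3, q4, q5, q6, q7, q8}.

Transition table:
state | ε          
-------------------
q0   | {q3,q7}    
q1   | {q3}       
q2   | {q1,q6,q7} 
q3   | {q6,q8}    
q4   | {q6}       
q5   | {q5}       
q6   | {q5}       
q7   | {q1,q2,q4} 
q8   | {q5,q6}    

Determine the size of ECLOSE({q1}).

Start with {q1}.
From q1 via ε: add q3.
From q3 via ε: add q6, q8.
From q6 via ε: add q5.
ε-closure = {q1, q3, q5, q6, q8}, which has 5 states.

5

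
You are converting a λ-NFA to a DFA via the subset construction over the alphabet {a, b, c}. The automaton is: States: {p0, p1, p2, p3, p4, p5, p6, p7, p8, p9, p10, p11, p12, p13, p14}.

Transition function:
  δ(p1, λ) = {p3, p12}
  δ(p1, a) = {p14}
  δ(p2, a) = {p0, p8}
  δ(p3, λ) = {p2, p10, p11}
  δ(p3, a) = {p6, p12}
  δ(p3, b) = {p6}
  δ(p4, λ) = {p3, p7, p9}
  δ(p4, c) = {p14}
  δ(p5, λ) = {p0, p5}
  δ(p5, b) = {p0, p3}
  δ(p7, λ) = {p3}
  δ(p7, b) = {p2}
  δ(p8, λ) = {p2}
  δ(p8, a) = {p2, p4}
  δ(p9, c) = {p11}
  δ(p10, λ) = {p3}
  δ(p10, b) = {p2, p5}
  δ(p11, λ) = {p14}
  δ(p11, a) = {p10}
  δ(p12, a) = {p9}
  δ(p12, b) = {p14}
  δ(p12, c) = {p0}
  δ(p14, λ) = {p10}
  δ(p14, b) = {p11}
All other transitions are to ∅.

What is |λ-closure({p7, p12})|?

7

Start with {p7, p12}.
From p7 via λ: add p3.
From p3 via λ: add p2, p10, p11.
From p11 via λ: add p14.
λ-closure = {p2, p3, p7, p10, p11, p12, p14}, which has 7 states.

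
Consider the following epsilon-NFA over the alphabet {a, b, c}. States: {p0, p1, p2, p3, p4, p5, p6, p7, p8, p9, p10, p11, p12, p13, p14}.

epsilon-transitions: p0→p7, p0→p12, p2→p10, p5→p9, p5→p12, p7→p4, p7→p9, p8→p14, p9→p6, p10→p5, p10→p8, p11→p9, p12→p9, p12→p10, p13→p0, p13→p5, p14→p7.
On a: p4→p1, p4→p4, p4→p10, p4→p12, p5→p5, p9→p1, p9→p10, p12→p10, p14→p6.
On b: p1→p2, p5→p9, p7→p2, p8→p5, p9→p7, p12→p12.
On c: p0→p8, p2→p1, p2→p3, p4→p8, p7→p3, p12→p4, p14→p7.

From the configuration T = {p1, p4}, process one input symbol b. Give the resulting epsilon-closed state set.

p1 on b → {p2}.
No b-transition from p4.
Union after reading b: {p2}.
Now take the epsilon-closure:
From p2 via epsilon: add p10.
From p10 via epsilon: add p5, p8.
From p5 via epsilon: add p9, p12.
From p8 via epsilon: add p14.
From p9 via epsilon: add p6.
From p14 via epsilon: add p7.
From p7 via epsilon: add p4.
No new states can be added; the closed set is {p2, p4, p5, p6, p7, p8, p9, p10, p12, p14}.

{p2, p4, p5, p6, p7, p8, p9, p10, p12, p14}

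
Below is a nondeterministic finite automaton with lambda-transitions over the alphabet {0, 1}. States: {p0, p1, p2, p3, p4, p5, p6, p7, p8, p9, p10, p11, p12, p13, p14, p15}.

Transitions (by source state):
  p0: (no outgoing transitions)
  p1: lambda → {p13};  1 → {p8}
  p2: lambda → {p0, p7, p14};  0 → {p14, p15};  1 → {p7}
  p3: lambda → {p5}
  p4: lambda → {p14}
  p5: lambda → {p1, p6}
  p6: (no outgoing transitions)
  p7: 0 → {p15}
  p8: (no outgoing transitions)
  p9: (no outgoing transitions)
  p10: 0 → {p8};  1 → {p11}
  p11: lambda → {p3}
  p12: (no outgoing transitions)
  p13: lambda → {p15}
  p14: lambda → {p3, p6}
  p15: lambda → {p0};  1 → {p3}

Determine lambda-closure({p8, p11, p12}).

Start with {p8, p11, p12}.
From p11 via lambda: add p3.
From p3 via lambda: add p5.
From p5 via lambda: add p1, p6.
From p1 via lambda: add p13.
From p13 via lambda: add p15.
From p15 via lambda: add p0.
No new states can be added; the closed set is {p0, p1, p3, p5, p6, p8, p11, p12, p13, p15}.

{p0, p1, p3, p5, p6, p8, p11, p12, p13, p15}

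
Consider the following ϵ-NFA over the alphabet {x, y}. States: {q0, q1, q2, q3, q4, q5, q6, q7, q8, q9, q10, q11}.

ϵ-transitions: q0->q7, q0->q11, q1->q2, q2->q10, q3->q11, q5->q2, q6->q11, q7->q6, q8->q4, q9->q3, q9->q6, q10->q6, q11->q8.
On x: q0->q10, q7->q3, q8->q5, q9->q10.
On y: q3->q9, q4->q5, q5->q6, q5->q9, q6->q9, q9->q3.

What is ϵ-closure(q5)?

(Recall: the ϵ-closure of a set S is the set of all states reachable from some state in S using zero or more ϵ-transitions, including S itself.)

Start with {q5}.
From q5 via ϵ: add q2.
From q2 via ϵ: add q10.
From q10 via ϵ: add q6.
From q6 via ϵ: add q11.
From q11 via ϵ: add q8.
From q8 via ϵ: add q4.
No new states can be added; the closed set is {q2, q4, q5, q6, q8, q10, q11}.

{q2, q4, q5, q6, q8, q10, q11}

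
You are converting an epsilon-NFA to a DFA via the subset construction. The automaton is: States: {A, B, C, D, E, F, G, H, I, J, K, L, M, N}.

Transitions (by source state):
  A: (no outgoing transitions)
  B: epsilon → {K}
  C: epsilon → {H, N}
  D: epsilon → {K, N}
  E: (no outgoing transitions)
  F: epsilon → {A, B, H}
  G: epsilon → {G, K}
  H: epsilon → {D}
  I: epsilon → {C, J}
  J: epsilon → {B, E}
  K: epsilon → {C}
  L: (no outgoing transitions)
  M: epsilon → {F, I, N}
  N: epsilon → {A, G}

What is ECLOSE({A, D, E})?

{A, C, D, E, G, H, K, N}

Start with {A, D, E}.
From D via epsilon: add K, N.
From K via epsilon: add C.
From N via epsilon: add G.
From C via epsilon: add H.
No new states can be added; the closed set is {A, C, D, E, G, H, K, N}.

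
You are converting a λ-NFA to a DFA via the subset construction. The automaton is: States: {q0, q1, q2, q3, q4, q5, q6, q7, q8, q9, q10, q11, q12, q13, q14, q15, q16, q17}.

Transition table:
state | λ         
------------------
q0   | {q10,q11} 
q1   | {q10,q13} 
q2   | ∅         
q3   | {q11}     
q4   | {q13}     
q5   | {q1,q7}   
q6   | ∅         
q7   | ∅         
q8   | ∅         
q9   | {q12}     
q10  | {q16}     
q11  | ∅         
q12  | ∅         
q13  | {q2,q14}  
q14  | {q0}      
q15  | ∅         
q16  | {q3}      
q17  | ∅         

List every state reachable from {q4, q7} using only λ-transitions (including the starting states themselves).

{q0, q2, q3, q4, q7, q10, q11, q13, q14, q16}

Start with {q4, q7}.
From q4 via λ: add q13.
From q13 via λ: add q2, q14.
From q14 via λ: add q0.
From q0 via λ: add q10, q11.
From q10 via λ: add q16.
From q16 via λ: add q3.
No new states can be added; the closed set is {q0, q2, q3, q4, q7, q10, q11, q13, q14, q16}.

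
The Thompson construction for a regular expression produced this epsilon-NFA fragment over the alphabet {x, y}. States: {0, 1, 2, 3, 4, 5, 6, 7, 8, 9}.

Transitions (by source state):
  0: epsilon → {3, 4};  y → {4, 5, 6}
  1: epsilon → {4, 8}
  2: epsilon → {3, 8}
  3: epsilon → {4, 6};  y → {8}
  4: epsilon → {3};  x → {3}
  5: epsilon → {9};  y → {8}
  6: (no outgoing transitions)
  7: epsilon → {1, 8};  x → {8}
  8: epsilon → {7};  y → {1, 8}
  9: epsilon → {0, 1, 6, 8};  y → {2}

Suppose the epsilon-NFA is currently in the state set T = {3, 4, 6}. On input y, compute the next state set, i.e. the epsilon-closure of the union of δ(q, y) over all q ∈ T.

{1, 3, 4, 6, 7, 8}

3 on y → {8}.
No y-transition from 4, 6.
Union after reading y: {8}.
Now take the epsilon-closure:
From 8 via epsilon: add 7.
From 7 via epsilon: add 1.
From 1 via epsilon: add 4.
From 4 via epsilon: add 3.
From 3 via epsilon: add 6.
No new states can be added; the closed set is {1, 3, 4, 6, 7, 8}.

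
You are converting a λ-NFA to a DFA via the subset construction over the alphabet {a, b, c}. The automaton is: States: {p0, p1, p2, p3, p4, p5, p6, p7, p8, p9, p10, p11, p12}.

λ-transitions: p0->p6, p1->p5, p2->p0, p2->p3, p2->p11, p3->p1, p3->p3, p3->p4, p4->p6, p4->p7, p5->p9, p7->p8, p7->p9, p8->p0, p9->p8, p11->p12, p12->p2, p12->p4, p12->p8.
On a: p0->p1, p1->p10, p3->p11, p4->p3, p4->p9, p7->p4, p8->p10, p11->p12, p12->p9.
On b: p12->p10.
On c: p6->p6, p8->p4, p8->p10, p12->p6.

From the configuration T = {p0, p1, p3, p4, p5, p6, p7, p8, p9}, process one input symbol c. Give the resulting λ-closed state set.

p6 on c → {p6}.
p8 on c → {p4, p10}.
No c-transition from p0, p1, p3, p4, p5, p7, p9.
Union after reading c: {p4, p6, p10}.
Now take the λ-closure:
From p4 via λ: add p7.
From p7 via λ: add p8, p9.
From p8 via λ: add p0.
No new states can be added; the closed set is {p0, p4, p6, p7, p8, p9, p10}.

{p0, p4, p6, p7, p8, p9, p10}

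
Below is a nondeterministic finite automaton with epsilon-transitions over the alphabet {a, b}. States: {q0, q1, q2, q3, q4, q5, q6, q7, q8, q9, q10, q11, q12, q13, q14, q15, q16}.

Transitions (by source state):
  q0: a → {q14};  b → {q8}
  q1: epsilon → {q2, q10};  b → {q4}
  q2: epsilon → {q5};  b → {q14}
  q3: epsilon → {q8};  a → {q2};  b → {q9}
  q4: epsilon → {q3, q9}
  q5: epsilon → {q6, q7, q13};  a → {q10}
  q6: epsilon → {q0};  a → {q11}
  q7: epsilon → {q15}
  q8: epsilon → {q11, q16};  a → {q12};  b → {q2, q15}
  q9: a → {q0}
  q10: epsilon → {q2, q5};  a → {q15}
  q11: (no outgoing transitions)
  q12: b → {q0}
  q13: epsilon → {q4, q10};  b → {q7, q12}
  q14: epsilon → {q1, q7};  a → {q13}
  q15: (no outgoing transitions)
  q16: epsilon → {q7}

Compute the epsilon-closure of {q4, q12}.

{q3, q4, q7, q8, q9, q11, q12, q15, q16}

Start with {q4, q12}.
From q4 via epsilon: add q3, q9.
From q3 via epsilon: add q8.
From q8 via epsilon: add q11, q16.
From q16 via epsilon: add q7.
From q7 via epsilon: add q15.
No new states can be added; the closed set is {q3, q4, q7, q8, q9, q11, q12, q15, q16}.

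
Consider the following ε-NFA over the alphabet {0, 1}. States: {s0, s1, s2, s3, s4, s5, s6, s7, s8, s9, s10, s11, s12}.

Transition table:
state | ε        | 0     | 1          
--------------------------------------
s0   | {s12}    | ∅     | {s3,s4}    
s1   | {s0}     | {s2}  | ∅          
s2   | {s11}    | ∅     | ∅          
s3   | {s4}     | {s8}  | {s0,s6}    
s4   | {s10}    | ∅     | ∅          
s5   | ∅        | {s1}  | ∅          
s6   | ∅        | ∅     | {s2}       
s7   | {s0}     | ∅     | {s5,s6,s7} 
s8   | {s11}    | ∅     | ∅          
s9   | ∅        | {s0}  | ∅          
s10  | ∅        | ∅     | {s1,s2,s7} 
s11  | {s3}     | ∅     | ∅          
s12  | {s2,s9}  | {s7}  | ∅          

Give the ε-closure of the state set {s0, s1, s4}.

Start with {s0, s1, s4}.
From s0 via ε: add s12.
From s4 via ε: add s10.
From s12 via ε: add s2, s9.
From s2 via ε: add s11.
From s11 via ε: add s3.
No new states can be added; the closed set is {s0, s1, s2, s3, s4, s9, s10, s11, s12}.

{s0, s1, s2, s3, s4, s9, s10, s11, s12}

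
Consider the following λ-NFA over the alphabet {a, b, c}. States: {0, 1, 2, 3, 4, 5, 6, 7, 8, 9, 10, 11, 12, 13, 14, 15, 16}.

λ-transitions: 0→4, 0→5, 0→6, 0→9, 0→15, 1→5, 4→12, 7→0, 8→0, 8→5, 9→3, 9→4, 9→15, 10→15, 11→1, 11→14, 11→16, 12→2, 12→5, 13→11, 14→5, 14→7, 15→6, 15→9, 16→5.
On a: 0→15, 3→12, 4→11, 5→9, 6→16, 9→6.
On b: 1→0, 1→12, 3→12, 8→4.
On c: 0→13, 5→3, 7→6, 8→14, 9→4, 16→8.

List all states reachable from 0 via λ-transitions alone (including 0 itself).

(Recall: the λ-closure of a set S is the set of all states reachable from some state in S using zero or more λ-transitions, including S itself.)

{0, 2, 3, 4, 5, 6, 9, 12, 15}

Start with {0}.
From 0 via λ: add 4, 5, 6, 9, 15.
From 4 via λ: add 12.
From 9 via λ: add 3.
From 12 via λ: add 2.
No new states can be added; the closed set is {0, 2, 3, 4, 5, 6, 9, 12, 15}.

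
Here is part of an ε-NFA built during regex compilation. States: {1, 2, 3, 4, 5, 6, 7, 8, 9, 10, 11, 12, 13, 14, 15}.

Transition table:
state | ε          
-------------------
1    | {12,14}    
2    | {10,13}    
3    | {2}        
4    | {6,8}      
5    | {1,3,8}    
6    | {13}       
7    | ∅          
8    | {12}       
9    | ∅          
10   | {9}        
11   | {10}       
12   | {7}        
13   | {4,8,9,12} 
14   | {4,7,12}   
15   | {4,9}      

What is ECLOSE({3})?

{2, 3, 4, 6, 7, 8, 9, 10, 12, 13}

Start with {3}.
From 3 via ε: add 2.
From 2 via ε: add 10, 13.
From 10 via ε: add 9.
From 13 via ε: add 4, 8, 12.
From 4 via ε: add 6.
From 12 via ε: add 7.
No new states can be added; the closed set is {2, 3, 4, 6, 7, 8, 9, 10, 12, 13}.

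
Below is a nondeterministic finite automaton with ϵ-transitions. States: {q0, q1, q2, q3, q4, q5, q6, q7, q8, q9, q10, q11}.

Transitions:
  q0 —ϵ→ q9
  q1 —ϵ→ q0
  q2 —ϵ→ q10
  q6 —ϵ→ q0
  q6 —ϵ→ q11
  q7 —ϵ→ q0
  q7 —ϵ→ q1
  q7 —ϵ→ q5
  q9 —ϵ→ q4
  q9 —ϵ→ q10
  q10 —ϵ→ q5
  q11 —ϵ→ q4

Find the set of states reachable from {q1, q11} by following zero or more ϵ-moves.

Start with {q1, q11}.
From q1 via ϵ: add q0.
From q11 via ϵ: add q4.
From q0 via ϵ: add q9.
From q9 via ϵ: add q10.
From q10 via ϵ: add q5.
No new states can be added; the closed set is {q0, q1, q4, q5, q9, q10, q11}.

{q0, q1, q4, q5, q9, q10, q11}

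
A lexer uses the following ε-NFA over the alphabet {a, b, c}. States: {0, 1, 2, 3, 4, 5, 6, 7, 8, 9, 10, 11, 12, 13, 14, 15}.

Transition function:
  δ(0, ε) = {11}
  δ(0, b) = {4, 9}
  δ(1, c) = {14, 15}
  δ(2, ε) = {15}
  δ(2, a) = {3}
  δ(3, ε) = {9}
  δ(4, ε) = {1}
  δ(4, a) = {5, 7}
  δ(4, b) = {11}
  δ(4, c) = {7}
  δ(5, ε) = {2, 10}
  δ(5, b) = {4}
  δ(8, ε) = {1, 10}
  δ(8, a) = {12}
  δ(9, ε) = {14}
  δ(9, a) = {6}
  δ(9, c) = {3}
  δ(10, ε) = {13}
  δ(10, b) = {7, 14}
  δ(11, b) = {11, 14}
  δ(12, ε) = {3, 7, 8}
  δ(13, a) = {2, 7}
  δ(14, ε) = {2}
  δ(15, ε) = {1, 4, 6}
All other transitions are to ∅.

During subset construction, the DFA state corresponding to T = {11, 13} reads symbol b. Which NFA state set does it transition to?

{1, 2, 4, 6, 11, 14, 15}

11 on b → {11, 14}.
No b-transition from 13.
Union after reading b: {11, 14}.
Now take the ε-closure:
From 14 via ε: add 2.
From 2 via ε: add 15.
From 15 via ε: add 1, 4, 6.
No new states can be added; the closed set is {1, 2, 4, 6, 11, 14, 15}.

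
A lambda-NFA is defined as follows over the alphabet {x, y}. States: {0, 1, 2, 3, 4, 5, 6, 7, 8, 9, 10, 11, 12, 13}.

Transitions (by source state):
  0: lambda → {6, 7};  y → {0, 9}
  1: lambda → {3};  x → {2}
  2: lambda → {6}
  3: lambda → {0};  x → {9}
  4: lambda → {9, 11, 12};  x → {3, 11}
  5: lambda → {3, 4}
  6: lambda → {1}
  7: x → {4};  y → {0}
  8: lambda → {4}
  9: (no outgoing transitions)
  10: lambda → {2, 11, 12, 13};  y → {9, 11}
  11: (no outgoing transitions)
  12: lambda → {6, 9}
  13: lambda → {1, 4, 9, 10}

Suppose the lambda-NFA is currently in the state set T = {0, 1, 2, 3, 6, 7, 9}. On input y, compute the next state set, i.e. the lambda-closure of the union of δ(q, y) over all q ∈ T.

{0, 1, 3, 6, 7, 9}

0 on y → {0, 9}.
7 on y → {0}.
No y-transition from 1, 2, 3, 6, 9.
Union after reading y: {0, 9}.
Now take the lambda-closure:
From 0 via lambda: add 6, 7.
From 6 via lambda: add 1.
From 1 via lambda: add 3.
No new states can be added; the closed set is {0, 1, 3, 6, 7, 9}.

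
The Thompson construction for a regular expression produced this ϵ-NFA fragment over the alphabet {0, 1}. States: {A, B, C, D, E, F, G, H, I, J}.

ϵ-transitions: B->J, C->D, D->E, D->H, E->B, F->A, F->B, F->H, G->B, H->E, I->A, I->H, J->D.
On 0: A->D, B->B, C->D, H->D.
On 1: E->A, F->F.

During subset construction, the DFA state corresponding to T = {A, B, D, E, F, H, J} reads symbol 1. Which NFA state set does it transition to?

{A, B, D, E, F, H, J}

E on 1 → {A}.
F on 1 → {F}.
No 1-transition from A, B, D, H, J.
Union after reading 1: {A, F}.
Now take the ϵ-closure:
From F via ϵ: add B, H.
From B via ϵ: add J.
From H via ϵ: add E.
From J via ϵ: add D.
No new states can be added; the closed set is {A, B, D, E, F, H, J}.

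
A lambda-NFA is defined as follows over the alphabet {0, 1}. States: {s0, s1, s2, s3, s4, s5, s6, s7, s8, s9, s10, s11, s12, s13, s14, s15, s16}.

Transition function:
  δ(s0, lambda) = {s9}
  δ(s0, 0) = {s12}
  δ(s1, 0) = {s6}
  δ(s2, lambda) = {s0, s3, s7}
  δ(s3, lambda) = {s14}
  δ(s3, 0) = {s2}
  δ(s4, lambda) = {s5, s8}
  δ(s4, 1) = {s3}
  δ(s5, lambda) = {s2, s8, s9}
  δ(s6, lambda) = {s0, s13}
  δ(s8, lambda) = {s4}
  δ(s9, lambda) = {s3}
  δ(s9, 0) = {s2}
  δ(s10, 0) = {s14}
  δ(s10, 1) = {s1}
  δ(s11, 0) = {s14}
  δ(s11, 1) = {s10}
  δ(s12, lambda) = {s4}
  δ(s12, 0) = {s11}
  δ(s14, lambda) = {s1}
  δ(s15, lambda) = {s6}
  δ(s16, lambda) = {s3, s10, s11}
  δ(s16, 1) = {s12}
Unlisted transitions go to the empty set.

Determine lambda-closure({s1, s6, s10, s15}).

Start with {s1, s6, s10, s15}.
From s6 via lambda: add s0, s13.
From s0 via lambda: add s9.
From s9 via lambda: add s3.
From s3 via lambda: add s14.
No new states can be added; the closed set is {s0, s1, s3, s6, s9, s10, s13, s14, s15}.

{s0, s1, s3, s6, s9, s10, s13, s14, s15}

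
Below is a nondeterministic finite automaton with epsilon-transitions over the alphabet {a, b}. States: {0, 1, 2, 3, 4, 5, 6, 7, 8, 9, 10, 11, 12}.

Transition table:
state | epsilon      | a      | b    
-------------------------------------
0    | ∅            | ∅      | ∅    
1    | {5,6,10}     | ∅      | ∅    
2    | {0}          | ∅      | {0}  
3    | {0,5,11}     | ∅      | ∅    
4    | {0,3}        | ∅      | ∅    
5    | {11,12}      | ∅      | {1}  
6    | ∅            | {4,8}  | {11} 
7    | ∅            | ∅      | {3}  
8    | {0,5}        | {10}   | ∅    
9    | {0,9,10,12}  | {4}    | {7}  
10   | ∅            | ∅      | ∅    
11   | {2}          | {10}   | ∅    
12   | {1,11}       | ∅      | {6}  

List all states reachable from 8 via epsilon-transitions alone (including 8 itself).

{0, 1, 2, 5, 6, 8, 10, 11, 12}

Start with {8}.
From 8 via epsilon: add 0, 5.
From 5 via epsilon: add 11, 12.
From 11 via epsilon: add 2.
From 12 via epsilon: add 1.
From 1 via epsilon: add 6, 10.
No new states can be added; the closed set is {0, 1, 2, 5, 6, 8, 10, 11, 12}.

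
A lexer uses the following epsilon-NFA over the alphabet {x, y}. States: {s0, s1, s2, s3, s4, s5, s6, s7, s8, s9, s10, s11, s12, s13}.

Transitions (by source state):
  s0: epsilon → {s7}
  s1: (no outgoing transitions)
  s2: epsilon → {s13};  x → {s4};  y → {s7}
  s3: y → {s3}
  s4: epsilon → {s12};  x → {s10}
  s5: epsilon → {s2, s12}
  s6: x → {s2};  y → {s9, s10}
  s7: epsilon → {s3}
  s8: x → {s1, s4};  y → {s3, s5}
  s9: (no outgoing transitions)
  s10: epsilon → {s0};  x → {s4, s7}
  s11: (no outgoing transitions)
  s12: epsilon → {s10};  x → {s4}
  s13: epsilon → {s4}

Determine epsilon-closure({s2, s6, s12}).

Start with {s2, s6, s12}.
From s2 via epsilon: add s13.
From s12 via epsilon: add s10.
From s10 via epsilon: add s0.
From s13 via epsilon: add s4.
From s0 via epsilon: add s7.
From s7 via epsilon: add s3.
No new states can be added; the closed set is {s0, s2, s3, s4, s6, s7, s10, s12, s13}.

{s0, s2, s3, s4, s6, s7, s10, s12, s13}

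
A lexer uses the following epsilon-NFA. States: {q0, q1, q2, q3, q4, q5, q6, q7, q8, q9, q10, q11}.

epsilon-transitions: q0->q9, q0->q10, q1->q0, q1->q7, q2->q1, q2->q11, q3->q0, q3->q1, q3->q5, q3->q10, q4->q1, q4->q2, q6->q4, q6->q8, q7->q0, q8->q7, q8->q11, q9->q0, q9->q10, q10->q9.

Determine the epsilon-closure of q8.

Start with {q8}.
From q8 via epsilon: add q7, q11.
From q7 via epsilon: add q0.
From q0 via epsilon: add q9, q10.
No new states can be added; the closed set is {q0, q7, q8, q9, q10, q11}.

{q0, q7, q8, q9, q10, q11}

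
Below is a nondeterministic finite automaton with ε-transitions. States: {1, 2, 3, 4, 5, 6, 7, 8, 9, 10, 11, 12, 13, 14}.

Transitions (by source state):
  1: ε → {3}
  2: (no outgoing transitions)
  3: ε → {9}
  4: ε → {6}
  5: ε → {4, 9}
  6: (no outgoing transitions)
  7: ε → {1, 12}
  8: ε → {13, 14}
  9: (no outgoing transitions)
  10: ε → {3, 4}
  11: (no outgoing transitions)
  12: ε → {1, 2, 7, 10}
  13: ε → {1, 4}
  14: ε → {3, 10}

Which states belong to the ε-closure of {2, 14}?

{2, 3, 4, 6, 9, 10, 14}

Start with {2, 14}.
From 14 via ε: add 3, 10.
From 3 via ε: add 9.
From 10 via ε: add 4.
From 4 via ε: add 6.
No new states can be added; the closed set is {2, 3, 4, 6, 9, 10, 14}.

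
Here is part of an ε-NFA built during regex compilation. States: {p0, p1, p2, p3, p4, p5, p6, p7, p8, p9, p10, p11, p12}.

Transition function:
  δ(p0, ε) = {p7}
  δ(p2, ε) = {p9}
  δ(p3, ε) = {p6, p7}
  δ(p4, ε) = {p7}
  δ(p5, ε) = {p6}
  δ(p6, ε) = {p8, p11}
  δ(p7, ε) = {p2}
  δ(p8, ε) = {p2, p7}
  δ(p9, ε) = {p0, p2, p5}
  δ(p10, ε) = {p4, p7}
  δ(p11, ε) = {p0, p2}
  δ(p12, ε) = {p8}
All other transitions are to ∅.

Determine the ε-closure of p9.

Start with {p9}.
From p9 via ε: add p0, p2, p5.
From p0 via ε: add p7.
From p5 via ε: add p6.
From p6 via ε: add p8, p11.
No new states can be added; the closed set is {p0, p2, p5, p6, p7, p8, p9, p11}.

{p0, p2, p5, p6, p7, p8, p9, p11}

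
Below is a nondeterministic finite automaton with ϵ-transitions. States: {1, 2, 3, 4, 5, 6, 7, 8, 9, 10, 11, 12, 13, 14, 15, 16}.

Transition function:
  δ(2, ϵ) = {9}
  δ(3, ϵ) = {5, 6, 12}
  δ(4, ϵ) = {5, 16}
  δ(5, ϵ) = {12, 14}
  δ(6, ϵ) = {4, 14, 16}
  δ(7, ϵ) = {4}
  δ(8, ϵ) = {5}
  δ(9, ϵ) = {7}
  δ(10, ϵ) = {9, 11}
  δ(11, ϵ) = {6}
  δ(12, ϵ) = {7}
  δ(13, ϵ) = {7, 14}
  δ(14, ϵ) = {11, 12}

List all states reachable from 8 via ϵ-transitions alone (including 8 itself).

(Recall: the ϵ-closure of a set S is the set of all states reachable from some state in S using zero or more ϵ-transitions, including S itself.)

{4, 5, 6, 7, 8, 11, 12, 14, 16}

Start with {8}.
From 8 via ϵ: add 5.
From 5 via ϵ: add 12, 14.
From 12 via ϵ: add 7.
From 14 via ϵ: add 11.
From 7 via ϵ: add 4.
From 11 via ϵ: add 6.
From 4 via ϵ: add 16.
No new states can be added; the closed set is {4, 5, 6, 7, 8, 11, 12, 14, 16}.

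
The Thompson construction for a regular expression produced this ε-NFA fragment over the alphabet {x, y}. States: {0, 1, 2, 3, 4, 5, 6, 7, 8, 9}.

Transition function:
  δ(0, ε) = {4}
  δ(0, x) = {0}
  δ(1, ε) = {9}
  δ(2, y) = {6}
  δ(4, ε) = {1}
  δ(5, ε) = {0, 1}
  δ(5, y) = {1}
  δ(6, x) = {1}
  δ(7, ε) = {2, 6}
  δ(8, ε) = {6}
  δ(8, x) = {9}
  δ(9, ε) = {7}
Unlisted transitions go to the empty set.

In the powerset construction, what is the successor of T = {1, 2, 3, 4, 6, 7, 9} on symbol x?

{1, 2, 6, 7, 9}

6 on x → {1}.
No x-transition from 1, 2, 3, 4, 7, 9.
Union after reading x: {1}.
Now take the ε-closure:
From 1 via ε: add 9.
From 9 via ε: add 7.
From 7 via ε: add 2, 6.
No new states can be added; the closed set is {1, 2, 6, 7, 9}.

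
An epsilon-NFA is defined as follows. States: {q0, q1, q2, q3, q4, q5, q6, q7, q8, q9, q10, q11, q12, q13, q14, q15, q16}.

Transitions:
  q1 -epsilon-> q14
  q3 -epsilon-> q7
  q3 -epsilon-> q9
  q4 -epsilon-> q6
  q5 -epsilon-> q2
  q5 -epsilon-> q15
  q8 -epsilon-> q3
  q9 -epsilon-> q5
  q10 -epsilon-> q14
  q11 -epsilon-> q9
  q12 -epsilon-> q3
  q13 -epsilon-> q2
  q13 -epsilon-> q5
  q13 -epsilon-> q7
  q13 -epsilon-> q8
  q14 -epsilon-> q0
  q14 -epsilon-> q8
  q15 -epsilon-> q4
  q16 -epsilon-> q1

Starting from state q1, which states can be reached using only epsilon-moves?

{q0, q1, q2, q3, q4, q5, q6, q7, q8, q9, q14, q15}

Start with {q1}.
From q1 via epsilon: add q14.
From q14 via epsilon: add q0, q8.
From q8 via epsilon: add q3.
From q3 via epsilon: add q7, q9.
From q9 via epsilon: add q5.
From q5 via epsilon: add q2, q15.
From q15 via epsilon: add q4.
From q4 via epsilon: add q6.
No new states can be added; the closed set is {q0, q1, q2, q3, q4, q5, q6, q7, q8, q9, q14, q15}.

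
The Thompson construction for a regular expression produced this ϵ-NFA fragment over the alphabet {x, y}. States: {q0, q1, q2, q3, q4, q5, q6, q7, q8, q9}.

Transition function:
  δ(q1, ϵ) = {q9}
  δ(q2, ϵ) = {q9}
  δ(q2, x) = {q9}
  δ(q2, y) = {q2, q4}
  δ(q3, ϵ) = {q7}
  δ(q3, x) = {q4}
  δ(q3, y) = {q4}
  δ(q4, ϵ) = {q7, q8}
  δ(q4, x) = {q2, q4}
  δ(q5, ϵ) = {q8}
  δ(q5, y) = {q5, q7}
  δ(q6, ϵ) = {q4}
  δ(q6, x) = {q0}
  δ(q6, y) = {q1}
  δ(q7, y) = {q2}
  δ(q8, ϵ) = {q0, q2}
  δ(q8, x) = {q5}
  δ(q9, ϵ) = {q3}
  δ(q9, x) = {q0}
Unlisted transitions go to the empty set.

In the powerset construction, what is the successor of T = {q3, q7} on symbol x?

q3 on x → {q4}.
No x-transition from q7.
Union after reading x: {q4}.
Now take the ϵ-closure:
From q4 via ϵ: add q7, q8.
From q8 via ϵ: add q0, q2.
From q2 via ϵ: add q9.
From q9 via ϵ: add q3.
No new states can be added; the closed set is {q0, q2, q3, q4, q7, q8, q9}.

{q0, q2, q3, q4, q7, q8, q9}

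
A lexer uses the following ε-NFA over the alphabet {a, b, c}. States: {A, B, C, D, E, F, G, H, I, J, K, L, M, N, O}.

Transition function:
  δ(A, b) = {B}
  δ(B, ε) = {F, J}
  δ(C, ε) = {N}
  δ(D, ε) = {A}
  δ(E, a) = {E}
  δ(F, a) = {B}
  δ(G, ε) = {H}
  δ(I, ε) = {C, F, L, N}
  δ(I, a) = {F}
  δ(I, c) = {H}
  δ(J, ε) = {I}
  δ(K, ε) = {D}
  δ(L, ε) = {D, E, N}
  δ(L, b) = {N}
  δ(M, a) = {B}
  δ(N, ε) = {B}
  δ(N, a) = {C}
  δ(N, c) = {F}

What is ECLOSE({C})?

{A, B, C, D, E, F, I, J, L, N}

Start with {C}.
From C via ε: add N.
From N via ε: add B.
From B via ε: add F, J.
From J via ε: add I.
From I via ε: add L.
From L via ε: add D, E.
From D via ε: add A.
No new states can be added; the closed set is {A, B, C, D, E, F, I, J, L, N}.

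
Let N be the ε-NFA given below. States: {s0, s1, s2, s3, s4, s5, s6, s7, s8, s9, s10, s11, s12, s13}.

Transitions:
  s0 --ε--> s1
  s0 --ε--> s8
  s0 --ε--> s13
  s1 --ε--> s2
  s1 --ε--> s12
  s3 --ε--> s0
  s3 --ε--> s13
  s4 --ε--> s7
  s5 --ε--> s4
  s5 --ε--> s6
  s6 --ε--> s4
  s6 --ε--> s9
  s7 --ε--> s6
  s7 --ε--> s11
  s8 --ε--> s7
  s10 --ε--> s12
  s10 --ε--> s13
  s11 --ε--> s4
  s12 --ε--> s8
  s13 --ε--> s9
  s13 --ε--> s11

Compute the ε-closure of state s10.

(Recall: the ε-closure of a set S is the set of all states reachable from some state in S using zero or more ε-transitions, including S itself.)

{s4, s6, s7, s8, s9, s10, s11, s12, s13}

Start with {s10}.
From s10 via ε: add s12, s13.
From s12 via ε: add s8.
From s13 via ε: add s9, s11.
From s8 via ε: add s7.
From s11 via ε: add s4.
From s7 via ε: add s6.
No new states can be added; the closed set is {s4, s6, s7, s8, s9, s10, s11, s12, s13}.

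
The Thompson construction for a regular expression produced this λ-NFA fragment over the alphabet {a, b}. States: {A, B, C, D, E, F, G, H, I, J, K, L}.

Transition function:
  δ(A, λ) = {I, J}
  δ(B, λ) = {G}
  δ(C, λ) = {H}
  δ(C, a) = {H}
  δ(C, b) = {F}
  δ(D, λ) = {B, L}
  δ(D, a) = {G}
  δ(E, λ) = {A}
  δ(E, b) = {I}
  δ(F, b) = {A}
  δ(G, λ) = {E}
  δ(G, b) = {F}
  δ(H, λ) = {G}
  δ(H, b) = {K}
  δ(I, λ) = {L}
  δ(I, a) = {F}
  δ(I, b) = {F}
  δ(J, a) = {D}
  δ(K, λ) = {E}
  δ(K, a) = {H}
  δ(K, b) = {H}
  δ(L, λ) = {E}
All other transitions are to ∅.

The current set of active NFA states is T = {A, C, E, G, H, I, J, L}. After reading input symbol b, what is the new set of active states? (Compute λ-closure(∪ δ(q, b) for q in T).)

C on b → {F}.
E on b → {I}.
G on b → {F}.
H on b → {K}.
I on b → {F}.
No b-transition from A, J, L.
Union after reading b: {F, I, K}.
Now take the λ-closure:
From I via λ: add L.
From K via λ: add E.
From E via λ: add A.
From A via λ: add J.
No new states can be added; the closed set is {A, E, F, I, J, K, L}.

{A, E, F, I, J, K, L}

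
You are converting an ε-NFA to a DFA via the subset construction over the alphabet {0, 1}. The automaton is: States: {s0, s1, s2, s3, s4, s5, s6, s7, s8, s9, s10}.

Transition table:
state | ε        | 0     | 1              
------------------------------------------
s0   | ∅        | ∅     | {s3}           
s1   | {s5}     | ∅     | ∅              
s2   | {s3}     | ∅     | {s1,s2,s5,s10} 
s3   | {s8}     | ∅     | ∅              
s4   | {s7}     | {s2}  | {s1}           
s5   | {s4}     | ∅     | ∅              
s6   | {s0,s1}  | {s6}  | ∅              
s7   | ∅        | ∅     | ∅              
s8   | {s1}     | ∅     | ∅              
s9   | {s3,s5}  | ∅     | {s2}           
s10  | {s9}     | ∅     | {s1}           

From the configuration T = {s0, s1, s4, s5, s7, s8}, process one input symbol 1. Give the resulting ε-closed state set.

s0 on 1 → {s3}.
s4 on 1 → {s1}.
No 1-transition from s1, s5, s7, s8.
Union after reading 1: {s1, s3}.
Now take the ε-closure:
From s1 via ε: add s5.
From s3 via ε: add s8.
From s5 via ε: add s4.
From s4 via ε: add s7.
No new states can be added; the closed set is {s1, s3, s4, s5, s7, s8}.

{s1, s3, s4, s5, s7, s8}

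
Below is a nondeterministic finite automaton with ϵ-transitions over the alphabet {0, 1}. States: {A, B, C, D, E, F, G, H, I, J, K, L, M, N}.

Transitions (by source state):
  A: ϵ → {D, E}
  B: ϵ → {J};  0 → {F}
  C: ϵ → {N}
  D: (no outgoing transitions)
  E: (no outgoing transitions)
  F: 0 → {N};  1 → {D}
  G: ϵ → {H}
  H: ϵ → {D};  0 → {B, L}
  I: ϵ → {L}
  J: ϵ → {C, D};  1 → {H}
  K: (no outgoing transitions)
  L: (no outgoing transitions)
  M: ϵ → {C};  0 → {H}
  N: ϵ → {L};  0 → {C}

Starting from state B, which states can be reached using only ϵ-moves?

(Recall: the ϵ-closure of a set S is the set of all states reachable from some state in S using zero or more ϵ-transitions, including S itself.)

Start with {B}.
From B via ϵ: add J.
From J via ϵ: add C, D.
From C via ϵ: add N.
From N via ϵ: add L.
No new states can be added; the closed set is {B, C, D, J, L, N}.

{B, C, D, J, L, N}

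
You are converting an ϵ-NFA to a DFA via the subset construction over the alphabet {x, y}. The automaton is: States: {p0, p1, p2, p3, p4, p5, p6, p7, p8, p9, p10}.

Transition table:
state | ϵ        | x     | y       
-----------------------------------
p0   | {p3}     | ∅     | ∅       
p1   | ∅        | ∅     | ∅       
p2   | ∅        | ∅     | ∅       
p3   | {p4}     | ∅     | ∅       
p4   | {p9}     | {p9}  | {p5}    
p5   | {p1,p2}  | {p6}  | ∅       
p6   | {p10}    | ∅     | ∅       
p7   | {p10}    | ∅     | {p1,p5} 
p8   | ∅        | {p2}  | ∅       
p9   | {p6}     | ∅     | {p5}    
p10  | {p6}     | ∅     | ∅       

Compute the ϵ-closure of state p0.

Start with {p0}.
From p0 via ϵ: add p3.
From p3 via ϵ: add p4.
From p4 via ϵ: add p9.
From p9 via ϵ: add p6.
From p6 via ϵ: add p10.
No new states can be added; the closed set is {p0, p3, p4, p6, p9, p10}.

{p0, p3, p4, p6, p9, p10}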